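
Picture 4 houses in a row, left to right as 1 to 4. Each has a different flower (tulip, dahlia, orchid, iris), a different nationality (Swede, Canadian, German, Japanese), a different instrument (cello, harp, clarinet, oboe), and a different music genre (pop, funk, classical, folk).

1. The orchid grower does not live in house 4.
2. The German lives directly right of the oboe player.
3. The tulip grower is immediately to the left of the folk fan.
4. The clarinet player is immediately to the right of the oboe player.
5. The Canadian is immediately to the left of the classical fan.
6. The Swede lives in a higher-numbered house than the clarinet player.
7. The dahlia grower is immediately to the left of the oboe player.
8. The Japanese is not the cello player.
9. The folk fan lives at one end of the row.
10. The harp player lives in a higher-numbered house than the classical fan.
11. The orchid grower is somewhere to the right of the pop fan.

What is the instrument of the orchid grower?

From clue 9, the folk fan must be in house 4.
House 4 flower: only iris fits.
House 1's instrument must be cello (nothing else left).
So house 4 gets harp for instrument.
From clue 3, the tulip grower must be in house 3.
Clue 4: the clarinet player is in house 3.
Clue 4: the oboe player is in house 2.
Clue 6 places the Swede in house 4.
Clue 7 places the dahlia grower in house 1.
House 2's flower must be orchid (nothing else left).
The only nationality still possible for house 1 is Canadian.
The only nationality still possible for house 2 is Japanese.
So house 3 gets German for nationality.
From clue 5, the classical fan must be in house 2.
From clue 11, the pop fan must be in house 1.
So house 3 gets funk for music genre.
So: house 1 = dahlia/Canadian/cello/pop, house 2 = orchid/Japanese/oboe/classical, house 3 = tulip/German/clarinet/funk, house 4 = iris/Swede/harp/folk.

oboe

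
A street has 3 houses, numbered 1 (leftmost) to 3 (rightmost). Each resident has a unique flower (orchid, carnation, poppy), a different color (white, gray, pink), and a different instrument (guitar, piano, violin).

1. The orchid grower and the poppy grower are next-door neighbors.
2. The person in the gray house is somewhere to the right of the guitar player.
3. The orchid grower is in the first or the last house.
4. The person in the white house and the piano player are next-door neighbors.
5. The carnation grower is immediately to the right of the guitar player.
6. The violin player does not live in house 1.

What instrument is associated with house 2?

guitar

From clue 1, the poppy grower must be in house 2.
So house 1 gets orchid for flower.
House 3 flower: only carnation fits.
Clue 5: the guitar player is in house 2.
House 1's instrument must be piano (nothing else left).
House 3 instrument: only violin fits.
Clue 2: the person in the gray house is in house 3.
The person in the white house is in house 2 (clue 4).
House 1's color must be pink (nothing else left).
So: house 1 = orchid/pink/piano, house 2 = poppy/white/guitar, house 3 = carnation/gray/violin.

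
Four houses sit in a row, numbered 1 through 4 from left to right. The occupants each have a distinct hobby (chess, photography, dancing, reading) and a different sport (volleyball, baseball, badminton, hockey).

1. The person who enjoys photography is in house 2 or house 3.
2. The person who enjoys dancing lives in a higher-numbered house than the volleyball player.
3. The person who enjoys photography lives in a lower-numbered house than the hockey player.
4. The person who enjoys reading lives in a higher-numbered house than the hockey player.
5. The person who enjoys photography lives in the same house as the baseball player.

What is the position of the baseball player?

2

Clue 4 places the person who enjoys reading in house 4.
Clue 4 places the hockey player in house 3.
The only hobby still possible for house 1 is chess.
That leaves badminton as the sport for house 4.
The person who enjoys photography is in house 2 (clue 3).
So house 3 gets dancing for hobby.
House 1's sport must be volleyball (nothing else left).
House 2 sport: only baseball fits.
So: house 1 = chess/volleyball, house 2 = photography/baseball, house 3 = dancing/hockey, house 4 = reading/badminton.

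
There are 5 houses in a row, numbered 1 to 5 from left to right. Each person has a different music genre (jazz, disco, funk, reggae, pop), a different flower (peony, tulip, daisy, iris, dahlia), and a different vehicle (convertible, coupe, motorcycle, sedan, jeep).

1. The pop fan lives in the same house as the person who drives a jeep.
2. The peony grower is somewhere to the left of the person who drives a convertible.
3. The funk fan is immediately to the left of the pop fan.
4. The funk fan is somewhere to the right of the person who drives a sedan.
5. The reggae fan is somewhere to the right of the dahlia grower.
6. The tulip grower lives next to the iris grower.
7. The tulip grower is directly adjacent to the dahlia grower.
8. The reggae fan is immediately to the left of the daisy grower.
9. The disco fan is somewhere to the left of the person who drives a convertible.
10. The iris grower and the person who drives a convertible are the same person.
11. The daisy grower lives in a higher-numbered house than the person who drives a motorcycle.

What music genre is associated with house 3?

The funk fan is narrowed to house 2 or 3 or 4; consider each.
Placing it in house 3 and house 4 leads to a contradiction, so it's in house 2.
Clue 3 places the pop fan in house 3.
From clue 4, the person who drives a sedan must be in house 1.
The only music genre still possible for house 5 is jazz.
The person who drives a jeep is in house 3 (clue 1).
From clue 8, the daisy grower must be in house 5.
The only music genre still possible for house 1 is disco.
The only music genre still possible for house 4 is reggae.
So house 5 gets coupe for vehicle.
Clue 7: the dahlia grower is in house 2.
So house 4 gets iris for flower.
The tulip grower is in house 3 (clue 6).
Clue 10: the person who drives a convertible is in house 4.
The only flower still possible for house 1 is peony.
That leaves motorcycle as the vehicle for house 2.
So: house 1 = disco/peony/sedan, house 2 = funk/dahlia/motorcycle, house 3 = pop/tulip/jeep, house 4 = reggae/iris/convertible, house 5 = jazz/daisy/coupe.

pop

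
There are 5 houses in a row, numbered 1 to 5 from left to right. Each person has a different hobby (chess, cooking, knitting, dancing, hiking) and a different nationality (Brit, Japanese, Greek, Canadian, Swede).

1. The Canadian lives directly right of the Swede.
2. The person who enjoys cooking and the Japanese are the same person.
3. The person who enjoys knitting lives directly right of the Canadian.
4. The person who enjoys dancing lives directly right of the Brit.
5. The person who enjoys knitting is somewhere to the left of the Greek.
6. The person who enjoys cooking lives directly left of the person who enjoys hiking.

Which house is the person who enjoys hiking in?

2

That leaves Greek as the nationality for house 5.
The person who enjoys knitting is narrowed to house 3 or 4; consider each.
Placing it in house 3 leads to a contradiction, so it's in house 4.
Clue 3 places the Canadian in house 3.
The Swede is in house 2 (clue 1).
The only nationality still possible for house 4 is Brit.
Clue 2 places the person who enjoys cooking in house 1.
By clue 4, the person who enjoys dancing is in house 5.
Clue 6 places the person who enjoys hiking in house 2.
House 3 hobby: only chess fits.
The only nationality still possible for house 1 is Japanese.
So: house 1 = cooking/Japanese, house 2 = hiking/Swede, house 3 = chess/Canadian, house 4 = knitting/Brit, house 5 = dancing/Greek.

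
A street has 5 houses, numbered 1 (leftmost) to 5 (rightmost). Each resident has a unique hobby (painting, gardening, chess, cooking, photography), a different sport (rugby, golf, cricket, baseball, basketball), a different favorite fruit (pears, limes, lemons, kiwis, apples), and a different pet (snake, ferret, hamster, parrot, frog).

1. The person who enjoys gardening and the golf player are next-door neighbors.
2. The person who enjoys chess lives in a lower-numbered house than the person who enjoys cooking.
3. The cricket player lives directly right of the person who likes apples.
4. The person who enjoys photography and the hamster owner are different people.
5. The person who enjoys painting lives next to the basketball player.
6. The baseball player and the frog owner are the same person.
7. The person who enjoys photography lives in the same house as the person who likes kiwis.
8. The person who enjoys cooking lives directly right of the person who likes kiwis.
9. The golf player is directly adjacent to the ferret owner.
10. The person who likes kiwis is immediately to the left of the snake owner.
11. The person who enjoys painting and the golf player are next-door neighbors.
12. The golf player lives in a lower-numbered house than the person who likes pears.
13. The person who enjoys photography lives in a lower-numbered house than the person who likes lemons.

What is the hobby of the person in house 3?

The person who enjoys chess is narrowed to house 1 or 2 or 3 or 4; consider each.
Placing it in house 1 and house 3 and house 4 leads to a contradiction, so it's in house 2.
The person who enjoys cooking is narrowed to house 4 or 5; consider each.
Placing it in house 4 leads to a contradiction, so it's in house 5.
By clue 8, the person who likes kiwis is in house 4.
By clue 10, the snake owner is in house 5.
Clue 7: the person who enjoys photography is in house 4.
The only favorite fruit still possible for house 5 is lemons.
Clue 12: the golf player is in house 2.
House 4 sport: only basketball fits.
House 5's sport must be rugby (nothing else left).
House 3's favorite fruit must be pears (nothing else left).
By clue 3, the person who likes apples is in house 2.
From clue 5, the person who enjoys painting must be in house 3.
That leaves gardening as the hobby for house 1.
House 1's sport must be baseball (nothing else left).
House 3's sport must be cricket (nothing else left).
The only favorite fruit still possible for house 1 is limes.
House 4 pet: only parrot fits.
By clue 6, the frog owner is in house 1.
The only pet still possible for house 2 is hamster.
The only pet still possible for house 3 is ferret.
So: house 1 = gardening/baseball/limes/frog, house 2 = chess/golf/apples/hamster, house 3 = painting/cricket/pears/ferret, house 4 = photography/basketball/kiwis/parrot, house 5 = cooking/rugby/lemons/snake.

painting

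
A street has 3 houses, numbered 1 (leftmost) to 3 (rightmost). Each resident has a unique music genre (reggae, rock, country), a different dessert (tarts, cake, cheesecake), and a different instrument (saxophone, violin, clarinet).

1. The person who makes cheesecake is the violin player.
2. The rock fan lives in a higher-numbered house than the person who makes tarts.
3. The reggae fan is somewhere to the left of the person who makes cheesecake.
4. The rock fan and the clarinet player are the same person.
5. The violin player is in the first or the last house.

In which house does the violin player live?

Clue 1 places the person who makes cheesecake in house 3.
Clue 1: the violin player is in house 3.
House 1 instrument: only saxophone fits.
House 2 instrument: only clarinet fits.
By clue 4, the rock fan is in house 2.
House 3's music genre must be country (nothing else left).
By clue 2, the person who makes tarts is in house 1.
That leaves reggae as the music genre for house 1.
The only dessert still possible for house 2 is cake.
So: house 1 = reggae/tarts/saxophone, house 2 = rock/cake/clarinet, house 3 = country/cheesecake/violin.

3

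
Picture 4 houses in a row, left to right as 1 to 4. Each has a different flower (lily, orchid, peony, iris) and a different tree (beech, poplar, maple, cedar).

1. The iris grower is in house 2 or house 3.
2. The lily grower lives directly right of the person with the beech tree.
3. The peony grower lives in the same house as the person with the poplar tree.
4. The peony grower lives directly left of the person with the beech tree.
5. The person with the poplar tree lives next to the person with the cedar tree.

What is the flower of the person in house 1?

So house 4 gets maple for tree.
The iris grower is narrowed to house 2 or 3; consider each.
Placing it in house 2 leads to a contradiction, so it's in house 3.
By clue 2, the person with the beech tree is in house 3.
Clue 4 places the peony grower in house 2.
So house 1 gets orchid for flower.
The only flower still possible for house 4 is lily.
The person with the poplar tree is in house 2 (clue 3).
Clue 5 places the person with the cedar tree in house 1.
So: house 1 = orchid/cedar, house 2 = peony/poplar, house 3 = iris/beech, house 4 = lily/maple.

orchid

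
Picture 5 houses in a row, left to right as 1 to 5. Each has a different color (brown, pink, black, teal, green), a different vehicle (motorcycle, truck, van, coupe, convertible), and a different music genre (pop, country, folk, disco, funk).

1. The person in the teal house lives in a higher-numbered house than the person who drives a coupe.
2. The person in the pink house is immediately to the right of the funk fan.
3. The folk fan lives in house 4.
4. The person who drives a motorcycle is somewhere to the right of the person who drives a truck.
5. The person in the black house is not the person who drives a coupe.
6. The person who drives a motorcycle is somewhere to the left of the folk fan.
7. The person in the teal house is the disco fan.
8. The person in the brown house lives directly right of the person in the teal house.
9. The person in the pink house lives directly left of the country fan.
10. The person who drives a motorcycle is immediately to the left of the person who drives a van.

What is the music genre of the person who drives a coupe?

pop

Clue 3 places the folk fan in house 4.
House 5 vehicle: only convertible fits.
House 4 vehicle: only van fits.
From clue 10, the person who drives a motorcycle must be in house 3.
The person in the brown house is narrowed to house 3 or 4; consider each.
Placing it in house 4 leads to a contradiction, so it's in house 3.
By clue 8, the person in the teal house is in house 2.
From clue 1, the person who drives a coupe must be in house 1.
From clue 2, the funk fan must be in house 3.
From clue 7, the disco fan must be in house 2.
Clue 9 places the country fan in house 5.
House 1's color must be green (nothing else left).
House 4's color must be pink (nothing else left).
House 5's color must be black (nothing else left).
So house 2 gets truck for vehicle.
House 1's music genre must be pop (nothing else left).
So: house 1 = green/coupe/pop, house 2 = teal/truck/disco, house 3 = brown/motorcycle/funk, house 4 = pink/van/folk, house 5 = black/convertible/country.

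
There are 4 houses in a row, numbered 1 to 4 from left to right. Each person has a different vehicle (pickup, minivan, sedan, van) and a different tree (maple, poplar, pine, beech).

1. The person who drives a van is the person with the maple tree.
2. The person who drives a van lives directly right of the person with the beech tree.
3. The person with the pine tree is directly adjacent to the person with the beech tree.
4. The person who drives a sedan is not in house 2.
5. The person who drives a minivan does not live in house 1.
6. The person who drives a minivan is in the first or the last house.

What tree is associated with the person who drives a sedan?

The person who drives a minivan is in house 4 (clue 6).
That leaves poplar as the tree for house 4.
The person who drives a sedan is narrowed to house 1 or 3; consider each.
Placing it in house 3 leads to a contradiction, so it's in house 1.
The person who drives a pickup is narrowed to house 2 or 3; consider each.
Placing it in house 3 leads to a contradiction, so it's in house 2.
So house 3 gets van for vehicle.
Clue 1 places the person with the maple tree in house 3.
By clue 2, the person with the beech tree is in house 2.
The only tree still possible for house 1 is pine.
So: house 1 = sedan/pine, house 2 = pickup/beech, house 3 = van/maple, house 4 = minivan/poplar.

pine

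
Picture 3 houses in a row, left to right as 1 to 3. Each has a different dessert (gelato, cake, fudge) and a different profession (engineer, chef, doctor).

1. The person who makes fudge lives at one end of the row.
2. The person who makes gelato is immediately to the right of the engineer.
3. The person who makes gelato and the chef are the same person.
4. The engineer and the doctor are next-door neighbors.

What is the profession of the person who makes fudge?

The person who makes fudge is narrowed to house 1 or 3; consider each.
Placing it in house 3 leads to a contradiction, so it's in house 1.
The person who makes cake is narrowed to house 2 or 3; consider each.
Placing it in house 3 leads to a contradiction, so it's in house 2.
So house 3 gets gelato for dessert.
By clue 2, the engineer is in house 2.
The chef is in house 3 (clue 3).
House 1's profession must be doctor (nothing else left).
So: house 1 = fudge/doctor, house 2 = cake/engineer, house 3 = gelato/chef.

doctor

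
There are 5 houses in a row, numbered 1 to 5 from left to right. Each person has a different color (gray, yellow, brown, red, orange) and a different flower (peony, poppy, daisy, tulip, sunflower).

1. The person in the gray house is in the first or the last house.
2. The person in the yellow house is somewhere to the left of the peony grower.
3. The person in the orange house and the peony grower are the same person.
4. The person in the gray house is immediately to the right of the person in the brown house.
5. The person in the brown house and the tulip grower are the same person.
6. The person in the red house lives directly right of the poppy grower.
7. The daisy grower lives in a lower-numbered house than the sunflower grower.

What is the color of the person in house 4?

By clue 4, the person in the gray house is in house 5.
Clue 4 places the person in the brown house in house 4.
Clue 5: the tulip grower is in house 4.
House 1 color: only yellow fits.
House 5's flower must be sunflower (nothing else left).
The person in the orange house is narrowed to house 2 or 3; consider each.
Placing it in house 2 leads to a contradiction, so it's in house 3.
The peony grower is in house 3 (clue 3).
The only color still possible for house 2 is red.
By clue 6, the poppy grower is in house 1.
The only flower still possible for house 2 is daisy.
So: house 1 = yellow/poppy, house 2 = red/daisy, house 3 = orange/peony, house 4 = brown/tulip, house 5 = gray/sunflower.

brown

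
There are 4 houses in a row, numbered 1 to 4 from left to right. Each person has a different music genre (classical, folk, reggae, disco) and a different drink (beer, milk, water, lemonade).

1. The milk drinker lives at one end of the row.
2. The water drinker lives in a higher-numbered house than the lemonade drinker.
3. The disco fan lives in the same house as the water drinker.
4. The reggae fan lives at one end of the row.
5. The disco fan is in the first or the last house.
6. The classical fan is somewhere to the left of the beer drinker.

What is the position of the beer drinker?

From clue 5, the disco fan must be in house 4.
Clue 3 places the water drinker in house 4.
House 1's music genre must be reggae (nothing else left).
Clue 6 places the classical fan in house 2.
Clue 6 places the beer drinker in house 3.
That leaves folk as the music genre for house 3.
House 1 drink: only milk fits.
House 2 drink: only lemonade fits.
So: house 1 = reggae/milk, house 2 = classical/lemonade, house 3 = folk/beer, house 4 = disco/water.

3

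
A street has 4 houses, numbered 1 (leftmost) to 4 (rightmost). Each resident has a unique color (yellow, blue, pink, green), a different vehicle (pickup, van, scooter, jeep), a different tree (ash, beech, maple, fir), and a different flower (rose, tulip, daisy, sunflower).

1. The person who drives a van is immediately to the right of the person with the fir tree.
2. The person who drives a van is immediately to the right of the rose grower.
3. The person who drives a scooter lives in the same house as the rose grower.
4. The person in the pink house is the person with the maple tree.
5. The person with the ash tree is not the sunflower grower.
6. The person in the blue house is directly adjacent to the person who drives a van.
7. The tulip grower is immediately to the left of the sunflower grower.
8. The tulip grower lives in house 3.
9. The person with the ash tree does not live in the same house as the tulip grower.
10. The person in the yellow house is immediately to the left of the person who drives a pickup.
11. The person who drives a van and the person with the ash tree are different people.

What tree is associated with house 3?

beech

Clue 8 places the tulip grower in house 3.
Clue 7: the sunflower grower is in house 4.
The person who drives a scooter is narrowed to house 1 or 2; consider each.
Placing it in house 1 leads to a contradiction, so it's in house 2.
Clue 3 places the rose grower in house 2.
House 1 vehicle: only jeep fits.
House 4 vehicle: only pickup fits.
House 1 flower: only daisy fits.
Clue 1 places the person with the fir tree in house 2.
The person in the yellow house is in house 3 (clue 10).
House 3 vehicle: only van fits.
House 1's tree must be ash (nothing else left).
So house 3 gets beech for tree.
The only tree still possible for house 4 is maple.
The person in the pink house is in house 4 (clue 4).
That leaves green as the color for house 1.
House 2's color must be blue (nothing else left).
So: house 1 = green/jeep/ash/daisy, house 2 = blue/scooter/fir/rose, house 3 = yellow/van/beech/tulip, house 4 = pink/pickup/maple/sunflower.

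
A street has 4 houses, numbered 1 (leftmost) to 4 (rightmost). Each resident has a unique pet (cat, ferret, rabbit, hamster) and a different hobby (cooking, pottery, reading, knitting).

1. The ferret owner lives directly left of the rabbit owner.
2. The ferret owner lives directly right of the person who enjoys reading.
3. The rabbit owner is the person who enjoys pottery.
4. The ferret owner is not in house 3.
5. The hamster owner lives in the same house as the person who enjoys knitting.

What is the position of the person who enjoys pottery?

3

By clue 4, the ferret owner is in house 2.
By clue 1, the rabbit owner is in house 3.
From clue 2, the person who enjoys reading must be in house 1.
From clue 3, the person who enjoys pottery must be in house 3.
House 2 hobby: only cooking fits.
That leaves knitting as the hobby for house 4.
Clue 5: the hamster owner is in house 4.
So house 1 gets cat for pet.
So: house 1 = cat/reading, house 2 = ferret/cooking, house 3 = rabbit/pottery, house 4 = hamster/knitting.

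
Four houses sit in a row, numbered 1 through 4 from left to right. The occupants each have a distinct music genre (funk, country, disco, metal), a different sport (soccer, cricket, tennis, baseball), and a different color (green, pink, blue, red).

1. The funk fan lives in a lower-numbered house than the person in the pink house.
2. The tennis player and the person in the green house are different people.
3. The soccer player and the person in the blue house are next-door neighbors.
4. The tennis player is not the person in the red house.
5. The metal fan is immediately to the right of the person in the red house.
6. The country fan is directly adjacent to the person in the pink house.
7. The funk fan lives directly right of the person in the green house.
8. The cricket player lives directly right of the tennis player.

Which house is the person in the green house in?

So house 1 gets disco for music genre.
The funk fan is narrowed to house 2 or 3; consider each.
Placing it in house 3 leads to a contradiction, so it's in house 2.
The person in the green house is in house 1 (clue 7).
The country fan is narrowed to house 3 or 4; consider each.
Placing it in house 4 leads to a contradiction, so it's in house 3.
By clue 6, the person in the pink house is in house 4.
So house 4 gets metal for music genre.
The person in the red house is in house 3 (clue 5).
That leaves blue as the color for house 2.
By clue 4, the tennis player is in house 2.
From clue 8, the cricket player must be in house 3.
House 4 sport: only baseball fits.
House 1's sport must be soccer (nothing else left).
So: house 1 = disco/soccer/green, house 2 = funk/tennis/blue, house 3 = country/cricket/red, house 4 = metal/baseball/pink.

1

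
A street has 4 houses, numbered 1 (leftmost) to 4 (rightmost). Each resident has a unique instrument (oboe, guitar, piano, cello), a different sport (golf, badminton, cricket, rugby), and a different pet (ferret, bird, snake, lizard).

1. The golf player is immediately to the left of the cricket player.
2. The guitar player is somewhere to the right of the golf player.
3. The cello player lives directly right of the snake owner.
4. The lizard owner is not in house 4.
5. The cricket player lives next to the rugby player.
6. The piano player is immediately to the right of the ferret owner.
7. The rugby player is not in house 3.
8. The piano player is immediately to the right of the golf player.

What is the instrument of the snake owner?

oboe

That leaves oboe as the instrument for house 1.
The only pet still possible for house 4 is bird.
The piano player is narrowed to house 2 or 3; consider each.
Placing it in house 2 leads to a contradiction, so it's in house 3.
By clue 6, the ferret owner is in house 2.
Clue 8 places the golf player in house 2.
The only sport still possible for house 3 is cricket.
Clue 2 places the guitar player in house 4.
The rugby player is in house 4 (clue 5).
That leaves cello as the instrument for house 2.
House 1's sport must be badminton (nothing else left).
From clue 3, the snake owner must be in house 1.
The only pet still possible for house 3 is lizard.
So: house 1 = oboe/badminton/snake, house 2 = cello/golf/ferret, house 3 = piano/cricket/lizard, house 4 = guitar/rugby/bird.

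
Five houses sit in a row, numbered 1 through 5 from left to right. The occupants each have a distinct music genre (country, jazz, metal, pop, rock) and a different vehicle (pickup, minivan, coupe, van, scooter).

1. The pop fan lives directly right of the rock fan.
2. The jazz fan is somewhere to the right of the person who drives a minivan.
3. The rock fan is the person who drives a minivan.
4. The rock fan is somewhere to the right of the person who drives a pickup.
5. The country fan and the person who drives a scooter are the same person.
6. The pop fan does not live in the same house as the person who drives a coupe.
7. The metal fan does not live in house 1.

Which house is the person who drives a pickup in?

2

House 1 music genre: only country fits.
From clue 5, the person who drives a scooter must be in house 1.
So house 2 gets metal for music genre.
House 3 music genre: only rock fits.
From clue 1, the pop fan must be in house 4.
The person who drives a minivan is in house 3 (clue 3).
Clue 4: the person who drives a pickup is in house 2.
The only music genre still possible for house 5 is jazz.
The only vehicle still possible for house 4 is van.
So house 5 gets coupe for vehicle.
So: house 1 = country/scooter, house 2 = metal/pickup, house 3 = rock/minivan, house 4 = pop/van, house 5 = jazz/coupe.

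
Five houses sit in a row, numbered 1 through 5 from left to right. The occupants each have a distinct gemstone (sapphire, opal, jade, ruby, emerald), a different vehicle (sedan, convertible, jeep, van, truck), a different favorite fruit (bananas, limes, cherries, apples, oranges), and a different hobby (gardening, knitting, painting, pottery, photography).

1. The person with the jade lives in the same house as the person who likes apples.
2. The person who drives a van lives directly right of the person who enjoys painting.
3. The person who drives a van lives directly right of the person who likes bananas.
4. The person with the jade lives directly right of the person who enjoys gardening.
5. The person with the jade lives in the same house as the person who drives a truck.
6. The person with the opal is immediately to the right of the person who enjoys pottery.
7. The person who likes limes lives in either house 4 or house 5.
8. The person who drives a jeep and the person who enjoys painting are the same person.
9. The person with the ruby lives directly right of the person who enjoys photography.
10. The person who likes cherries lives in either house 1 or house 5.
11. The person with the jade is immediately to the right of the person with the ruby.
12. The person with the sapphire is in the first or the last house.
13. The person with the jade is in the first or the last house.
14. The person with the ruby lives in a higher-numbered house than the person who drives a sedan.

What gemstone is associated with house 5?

By clue 13, the person with the jade is in house 5.
The only hobby still possible for house 5 is knitting.
From clue 1, the person who likes apples must be in house 5.
From clue 4, the person who enjoys gardening must be in house 4.
The person who drives a truck is in house 5 (clue 5).
Clue 11: the person with the ruby is in house 4.
House 1's gemstone must be sapphire (nothing else left).
By clue 9, the person who enjoys photography is in house 3.
The only favorite fruit still possible for house 1 is cherries.
House 4's favorite fruit must be limes (nothing else left).
Clue 3 places the person who drives a van in house 3.
From clue 3, the person who likes bananas must be in house 2.
House 4's vehicle must be convertible (nothing else left).
House 3 favorite fruit: only oranges fits.
Clue 2: the person who enjoys painting is in house 2.
Clue 8 places the person who drives a jeep in house 2.
That leaves sedan as the vehicle for house 1.
House 1 hobby: only pottery fits.
By clue 6, the person with the opal is in house 2.
That leaves emerald as the gemstone for house 3.
So: house 1 = sapphire/sedan/cherries/pottery, house 2 = opal/jeep/bananas/painting, house 3 = emerald/van/oranges/photography, house 4 = ruby/convertible/limes/gardening, house 5 = jade/truck/apples/knitting.

jade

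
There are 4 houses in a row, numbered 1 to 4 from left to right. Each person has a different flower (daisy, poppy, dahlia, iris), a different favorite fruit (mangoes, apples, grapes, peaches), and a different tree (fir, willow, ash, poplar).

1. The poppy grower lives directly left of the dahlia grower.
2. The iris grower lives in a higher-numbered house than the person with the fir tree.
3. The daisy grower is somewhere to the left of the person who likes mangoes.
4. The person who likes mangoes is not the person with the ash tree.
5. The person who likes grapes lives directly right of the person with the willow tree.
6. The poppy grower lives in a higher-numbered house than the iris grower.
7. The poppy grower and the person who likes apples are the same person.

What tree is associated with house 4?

ash

By clue 6, the poppy grower is in house 3.
From clue 6, the iris grower must be in house 2.
The person who likes apples is in house 3 (clue 7).
So house 1 gets daisy for flower.
That leaves dahlia as the flower for house 4.
House 1 favorite fruit: only peaches fits.
Clue 2: the person with the fir tree is in house 1.
House 3 tree: only willow fits.
From clue 5, the person who likes grapes must be in house 4.
House 2 favorite fruit: only mangoes fits.
Clue 4 places the person with the ash tree in house 4.
House 2 tree: only poplar fits.
So: house 1 = daisy/peaches/fir, house 2 = iris/mangoes/poplar, house 3 = poppy/apples/willow, house 4 = dahlia/grapes/ash.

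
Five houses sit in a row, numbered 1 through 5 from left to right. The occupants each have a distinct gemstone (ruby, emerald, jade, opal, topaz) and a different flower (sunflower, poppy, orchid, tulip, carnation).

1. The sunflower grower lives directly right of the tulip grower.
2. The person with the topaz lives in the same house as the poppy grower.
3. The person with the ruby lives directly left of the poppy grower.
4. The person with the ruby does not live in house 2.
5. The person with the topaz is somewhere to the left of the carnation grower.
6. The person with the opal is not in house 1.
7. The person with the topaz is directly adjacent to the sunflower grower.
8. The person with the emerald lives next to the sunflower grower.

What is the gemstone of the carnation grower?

House 1's flower must be orchid (nothing else left).
The person with the emerald is narrowed to house 2 or 4; consider each.
Placing it in house 4 leads to a contradiction, so it's in house 2.
By clue 8, the sunflower grower is in house 3.
The only gemstone still possible for house 4 is topaz.
House 5 flower: only carnation fits.
From clue 1, the tulip grower must be in house 2.
Clue 2 places the poppy grower in house 4.
Clue 3 places the person with the ruby in house 3.
So house 1 gets jade for gemstone.
So house 5 gets opal for gemstone.
So: house 1 = jade/orchid, house 2 = emerald/tulip, house 3 = ruby/sunflower, house 4 = topaz/poppy, house 5 = opal/carnation.

opal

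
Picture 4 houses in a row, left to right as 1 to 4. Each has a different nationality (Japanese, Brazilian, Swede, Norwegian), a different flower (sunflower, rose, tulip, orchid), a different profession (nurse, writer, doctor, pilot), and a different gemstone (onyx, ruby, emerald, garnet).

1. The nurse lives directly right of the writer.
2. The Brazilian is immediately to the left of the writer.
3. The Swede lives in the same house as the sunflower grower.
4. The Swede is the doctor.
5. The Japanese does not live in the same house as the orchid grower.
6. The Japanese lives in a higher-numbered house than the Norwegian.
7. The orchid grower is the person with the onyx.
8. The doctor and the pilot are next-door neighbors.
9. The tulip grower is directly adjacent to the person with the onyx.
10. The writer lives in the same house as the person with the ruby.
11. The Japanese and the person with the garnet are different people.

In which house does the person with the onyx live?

The Brazilian is narrowed to house 1 or 2; consider each.
Placing it in house 1 leads to a contradiction, so it's in house 2.
From clue 2, the writer must be in house 3.
By clue 10, the person with the ruby is in house 3.
By clue 8, the doctor is in house 1.
The pilot is in house 2 (clue 8).
House 4's profession must be nurse (nothing else left).
From clue 4, the Swede must be in house 1.
The only nationality still possible for house 3 is Norwegian.
House 4 nationality: only Japanese fits.
Clue 3 places the sunflower grower in house 1.
That leaves orchid as the flower for house 2.
So house 4 gets rose for flower.
The only gemstone still possible for house 4 is emerald.
Clue 7: the person with the onyx is in house 2.
The only flower still possible for house 3 is tulip.
House 1 gemstone: only garnet fits.
So: house 1 = Swede/sunflower/doctor/garnet, house 2 = Brazilian/orchid/pilot/onyx, house 3 = Norwegian/tulip/writer/ruby, house 4 = Japanese/rose/nurse/emerald.

2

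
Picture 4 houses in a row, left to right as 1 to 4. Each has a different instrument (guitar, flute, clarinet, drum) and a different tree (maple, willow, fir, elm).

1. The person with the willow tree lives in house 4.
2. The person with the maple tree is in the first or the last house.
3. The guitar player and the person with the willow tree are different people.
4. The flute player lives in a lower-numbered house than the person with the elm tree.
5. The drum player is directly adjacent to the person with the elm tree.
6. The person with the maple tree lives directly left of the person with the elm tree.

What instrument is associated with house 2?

guitar

From clue 1, the person with the willow tree must be in house 4.
From clue 6, the person with the maple tree must be in house 1.
The person with the elm tree is in house 2 (clue 6).
So house 3 gets fir for tree.
From clue 4, the flute player must be in house 1.
So house 3 gets drum for instrument.
So house 4 gets clarinet for instrument.
The only instrument still possible for house 2 is guitar.
So: house 1 = flute/maple, house 2 = guitar/elm, house 3 = drum/fir, house 4 = clarinet/willow.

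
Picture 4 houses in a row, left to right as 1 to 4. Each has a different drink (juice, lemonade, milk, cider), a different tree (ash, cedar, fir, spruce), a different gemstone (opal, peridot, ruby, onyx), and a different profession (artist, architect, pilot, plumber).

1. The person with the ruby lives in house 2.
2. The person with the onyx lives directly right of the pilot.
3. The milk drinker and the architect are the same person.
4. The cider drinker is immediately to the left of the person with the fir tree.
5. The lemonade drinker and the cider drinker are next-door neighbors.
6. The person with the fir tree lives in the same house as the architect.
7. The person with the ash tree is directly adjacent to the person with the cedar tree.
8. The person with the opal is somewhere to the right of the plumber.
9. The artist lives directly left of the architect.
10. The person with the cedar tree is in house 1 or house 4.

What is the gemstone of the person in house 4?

opal

The person with the ruby is in house 2 (clue 1).
The only gemstone still possible for house 1 is peridot.
House 4 profession: only architect fits.
Clue 3: the milk drinker is in house 4.
Clue 6: the person with the fir tree is in house 4.
By clue 9, the artist is in house 3.
That leaves plumber as the profession for house 1.
The only profession still possible for house 2 is pilot.
Clue 2 places the person with the onyx in house 3.
Clue 4 places the cider drinker in house 3.
By clue 5, the lemonade drinker is in house 2.
Clue 7 places the person with the ash tree in house 2.
That leaves juice as the drink for house 1.
That leaves cedar as the tree for house 1.
That leaves spruce as the tree for house 3.
The only gemstone still possible for house 4 is opal.
So: house 1 = juice/cedar/peridot/plumber, house 2 = lemonade/ash/ruby/pilot, house 3 = cider/spruce/onyx/artist, house 4 = milk/fir/opal/architect.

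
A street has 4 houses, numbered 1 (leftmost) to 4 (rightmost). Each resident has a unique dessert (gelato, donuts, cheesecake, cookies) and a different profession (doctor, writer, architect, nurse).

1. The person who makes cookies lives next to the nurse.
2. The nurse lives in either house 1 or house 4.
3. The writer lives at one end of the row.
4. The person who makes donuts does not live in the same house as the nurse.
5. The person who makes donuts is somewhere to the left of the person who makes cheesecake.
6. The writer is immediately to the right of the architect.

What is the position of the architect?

Clue 6 places the writer in house 4.
By clue 6, the architect is in house 3.
House 1's profession must be nurse (nothing else left).
So house 2 gets doctor for profession.
From clue 1, the person who makes cookies must be in house 2.
The only dessert still possible for house 1 is gelato.
House 4 dessert: only cheesecake fits.
So house 3 gets donuts for dessert.
So: house 1 = gelato/nurse, house 2 = cookies/doctor, house 3 = donuts/architect, house 4 = cheesecake/writer.

3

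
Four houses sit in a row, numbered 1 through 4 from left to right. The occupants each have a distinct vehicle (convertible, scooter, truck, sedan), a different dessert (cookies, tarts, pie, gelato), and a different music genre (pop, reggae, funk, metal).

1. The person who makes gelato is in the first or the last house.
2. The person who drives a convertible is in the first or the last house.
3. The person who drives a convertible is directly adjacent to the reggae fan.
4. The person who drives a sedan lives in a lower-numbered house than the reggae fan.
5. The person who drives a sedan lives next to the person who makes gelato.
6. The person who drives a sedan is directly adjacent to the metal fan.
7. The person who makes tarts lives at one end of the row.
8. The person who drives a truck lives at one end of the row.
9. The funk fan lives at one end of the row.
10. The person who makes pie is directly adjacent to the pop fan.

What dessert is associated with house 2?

Clue 5 places the person who drives a sedan in house 2.
Clue 5: the person who makes gelato is in house 1.
The only vehicle still possible for house 3 is scooter.
From clue 4, the reggae fan must be in house 3.
So house 4 gets tarts for dessert.
House 1's music genre must be metal (nothing else left).
House 2's music genre must be pop (nothing else left).
House 4's music genre must be funk (nothing else left).
From clue 3, the person who drives a convertible must be in house 4.
Clue 10: the person who makes pie is in house 3.
House 1's vehicle must be truck (nothing else left).
So house 2 gets cookies for dessert.
So: house 1 = truck/gelato/metal, house 2 = sedan/cookies/pop, house 3 = scooter/pie/reggae, house 4 = convertible/tarts/funk.

cookies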